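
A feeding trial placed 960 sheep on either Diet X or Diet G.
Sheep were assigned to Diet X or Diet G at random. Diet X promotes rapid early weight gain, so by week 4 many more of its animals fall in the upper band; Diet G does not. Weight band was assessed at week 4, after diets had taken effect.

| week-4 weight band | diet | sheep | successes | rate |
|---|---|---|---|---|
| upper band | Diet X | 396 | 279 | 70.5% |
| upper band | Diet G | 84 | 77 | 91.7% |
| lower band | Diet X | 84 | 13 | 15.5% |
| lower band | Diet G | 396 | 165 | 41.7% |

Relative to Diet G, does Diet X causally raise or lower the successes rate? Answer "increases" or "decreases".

Week-4 weight band is downstream of the diet. One should not condition on a consequence of treatment, so the overall rates are the right comparison.
Pooled: Diet X 60.8% vs Diet G 50.4%; Diet X is higher overall.

increases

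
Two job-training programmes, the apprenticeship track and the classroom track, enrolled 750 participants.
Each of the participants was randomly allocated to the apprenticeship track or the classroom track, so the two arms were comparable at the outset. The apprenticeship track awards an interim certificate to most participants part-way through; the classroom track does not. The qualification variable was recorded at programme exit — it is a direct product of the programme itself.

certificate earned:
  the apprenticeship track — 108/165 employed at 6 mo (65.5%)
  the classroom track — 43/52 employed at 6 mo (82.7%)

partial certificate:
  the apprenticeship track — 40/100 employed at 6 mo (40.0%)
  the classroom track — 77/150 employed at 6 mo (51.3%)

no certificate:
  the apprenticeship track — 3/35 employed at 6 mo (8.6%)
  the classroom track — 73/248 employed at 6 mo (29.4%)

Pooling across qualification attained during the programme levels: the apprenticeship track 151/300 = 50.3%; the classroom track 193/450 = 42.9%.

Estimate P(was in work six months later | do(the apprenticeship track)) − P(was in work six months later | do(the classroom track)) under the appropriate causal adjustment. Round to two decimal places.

The distribution of qualification attained during the programme is itself part of what the programme does — it is an intermediate outcome. Holding it fixed would remove that part of the effect; the total effect is the pooled difference.
The causal difference is the pooled difference: 0.503 − 0.429 = +0.074.

+0.07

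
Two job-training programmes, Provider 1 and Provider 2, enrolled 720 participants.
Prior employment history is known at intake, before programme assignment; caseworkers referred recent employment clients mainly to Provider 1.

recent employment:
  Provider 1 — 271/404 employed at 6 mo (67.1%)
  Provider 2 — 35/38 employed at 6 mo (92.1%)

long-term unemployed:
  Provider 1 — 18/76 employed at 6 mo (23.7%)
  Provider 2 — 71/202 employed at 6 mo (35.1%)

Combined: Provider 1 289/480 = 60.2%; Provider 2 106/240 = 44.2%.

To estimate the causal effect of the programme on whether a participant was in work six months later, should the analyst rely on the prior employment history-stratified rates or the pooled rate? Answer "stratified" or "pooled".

Within every prior employment history level Provider 2 has the higher rate, yet pooled Provider 1 does — Simpson's reversal.
Here prior employment history is a common cause — it drives both which programme a case falls under and the outcome. The crude comparison mixes populations; the stratum-specific rates are the causally relevant ones.
Within each level — recent employment: 67.1% vs 92.1%; long-term unemployed: 23.7% vs 35.1% — Provider 2 is higher every time.

stratified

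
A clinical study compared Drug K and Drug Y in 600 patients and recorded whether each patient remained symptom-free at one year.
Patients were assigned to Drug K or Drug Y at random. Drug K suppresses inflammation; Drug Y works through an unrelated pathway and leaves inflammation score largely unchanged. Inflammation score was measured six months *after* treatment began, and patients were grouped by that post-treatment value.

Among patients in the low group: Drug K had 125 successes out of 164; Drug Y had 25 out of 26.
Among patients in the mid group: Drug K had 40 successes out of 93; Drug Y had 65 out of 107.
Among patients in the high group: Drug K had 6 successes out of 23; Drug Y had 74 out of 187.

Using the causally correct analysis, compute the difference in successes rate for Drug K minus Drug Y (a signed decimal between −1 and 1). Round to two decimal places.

Inflammation score is recorded after the drug and is itself shifted by it — it sits on the causal path from drug to outcome. Conditioning on a mediator would strip out part of the effect we want; the pooled comparison gives the total causal effect.
The causal difference is the pooled difference: 0.611 − 0.512 = +0.098.

+0.10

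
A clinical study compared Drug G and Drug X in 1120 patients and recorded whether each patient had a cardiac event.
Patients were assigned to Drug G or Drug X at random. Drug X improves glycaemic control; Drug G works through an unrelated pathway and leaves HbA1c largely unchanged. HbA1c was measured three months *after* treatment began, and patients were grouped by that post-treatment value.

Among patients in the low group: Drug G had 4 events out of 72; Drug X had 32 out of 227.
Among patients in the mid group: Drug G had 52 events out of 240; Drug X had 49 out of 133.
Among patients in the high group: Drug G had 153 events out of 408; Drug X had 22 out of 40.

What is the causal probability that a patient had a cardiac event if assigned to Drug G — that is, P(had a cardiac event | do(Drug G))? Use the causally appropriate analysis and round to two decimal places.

0.29

HbA1c lies on the pathway drug → HbA1c → outcome, so adjusting for it blocks the indirect effect. For the total causal effect of drug, use the unadjusted pooled rates.
So P(outcome | do(Drug G)) is just the pooled rate for Drug G: 209/720 = 0.290.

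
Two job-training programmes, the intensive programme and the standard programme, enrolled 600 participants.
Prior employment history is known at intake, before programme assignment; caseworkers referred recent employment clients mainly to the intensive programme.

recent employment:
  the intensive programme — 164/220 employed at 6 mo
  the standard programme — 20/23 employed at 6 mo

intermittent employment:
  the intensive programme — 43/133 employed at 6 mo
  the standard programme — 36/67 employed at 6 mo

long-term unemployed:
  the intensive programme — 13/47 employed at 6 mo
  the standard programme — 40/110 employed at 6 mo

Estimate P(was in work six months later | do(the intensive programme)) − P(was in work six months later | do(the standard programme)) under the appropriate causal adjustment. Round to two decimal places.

the standard programme is higher inside every prior employment history stratum but the intensive programme is higher in aggregate. Whether to stratify depends on how prior employment history relates to the programme.
Prior employment history satisfies the back-door criterion: it is not a descendant of the programme, and it blocks the spurious path from programme to outcome. Adjusting for it (i.e., using the within-prior employment history rates) gives the causal effect.
Adjusting over the population distribution of prior employment history: 0.405·(0.745−0.870) + 0.333·(0.323−0.537) + 0.262·(0.277−0.364) = -0.144.

-0.14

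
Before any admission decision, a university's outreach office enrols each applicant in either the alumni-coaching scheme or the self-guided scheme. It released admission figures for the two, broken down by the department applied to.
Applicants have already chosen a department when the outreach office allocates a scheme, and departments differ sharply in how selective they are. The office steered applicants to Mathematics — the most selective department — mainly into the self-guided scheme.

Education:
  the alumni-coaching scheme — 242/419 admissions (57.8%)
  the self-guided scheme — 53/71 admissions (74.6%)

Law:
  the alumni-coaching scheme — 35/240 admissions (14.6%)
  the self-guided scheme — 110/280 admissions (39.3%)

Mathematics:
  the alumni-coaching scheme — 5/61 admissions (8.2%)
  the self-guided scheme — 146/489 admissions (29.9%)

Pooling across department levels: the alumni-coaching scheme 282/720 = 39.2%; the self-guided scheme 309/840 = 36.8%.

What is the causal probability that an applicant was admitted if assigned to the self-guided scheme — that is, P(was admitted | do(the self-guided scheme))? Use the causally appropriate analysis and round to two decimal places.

0.47

Within every department level the self-guided scheme has the higher rate, yet pooled the alumni-coaching scheme does — Simpson's reversal.
Here department is a common cause — it drives both which outreach scheme a case falls under and the outcome. The crude comparison mixes populations; the stratum-specific rates are the causally relevant ones.
Standardising the self-guided scheme to the population department mix: 0.314·53/71 + 0.333·110/280 + 0.353·146/489 = 0.471.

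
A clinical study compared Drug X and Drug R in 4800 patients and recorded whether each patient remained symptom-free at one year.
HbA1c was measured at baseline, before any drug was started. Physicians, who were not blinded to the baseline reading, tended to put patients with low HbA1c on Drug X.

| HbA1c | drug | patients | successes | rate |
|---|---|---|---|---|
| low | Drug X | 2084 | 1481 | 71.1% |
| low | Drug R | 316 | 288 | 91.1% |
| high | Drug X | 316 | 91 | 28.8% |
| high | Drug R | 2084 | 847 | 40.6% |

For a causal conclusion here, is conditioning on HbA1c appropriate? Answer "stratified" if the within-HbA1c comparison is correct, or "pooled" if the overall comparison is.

stratified

Within every HbA1c level Drug R has the higher rate, yet pooled Drug X does — Simpson's reversal.
HbA1c differs across drugs for reasons unrelated to any effect of the drug itself, and it separately predicts the outcome — a classic confounder. We must compare within HbA1c levels.
Within each level — low: 71.1% vs 91.1%; high: 28.8% vs 40.6% — Drug R is higher every time.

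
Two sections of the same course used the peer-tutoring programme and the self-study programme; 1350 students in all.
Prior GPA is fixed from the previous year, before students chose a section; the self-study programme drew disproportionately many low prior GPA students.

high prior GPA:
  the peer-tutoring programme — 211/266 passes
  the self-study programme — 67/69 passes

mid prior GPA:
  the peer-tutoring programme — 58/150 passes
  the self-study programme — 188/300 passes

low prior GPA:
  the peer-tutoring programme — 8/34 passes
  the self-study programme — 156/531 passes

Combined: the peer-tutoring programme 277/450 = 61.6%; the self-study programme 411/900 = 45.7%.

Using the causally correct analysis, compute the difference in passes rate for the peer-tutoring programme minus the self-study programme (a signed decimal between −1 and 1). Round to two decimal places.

Prior GPA band is set before the teaching method has any effect — it is not caused by the teaching method — and it independently drives the outcome. That makes it a confounder, so the causal comparison is within prior GPA band levels.
Adjusting over the population distribution of prior GPA band: 0.248·(0.793−0.971) + 0.333·(0.387−0.627) + 0.419·(0.235−0.294) = -0.149.

-0.15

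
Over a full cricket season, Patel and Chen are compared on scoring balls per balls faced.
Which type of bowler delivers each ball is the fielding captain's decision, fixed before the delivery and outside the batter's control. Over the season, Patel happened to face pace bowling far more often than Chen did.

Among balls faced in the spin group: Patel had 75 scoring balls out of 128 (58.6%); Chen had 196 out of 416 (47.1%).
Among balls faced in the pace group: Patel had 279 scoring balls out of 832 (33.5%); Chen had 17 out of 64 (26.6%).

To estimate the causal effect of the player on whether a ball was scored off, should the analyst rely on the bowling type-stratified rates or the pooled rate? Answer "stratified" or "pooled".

Bowling type differs across players for reasons unrelated to any effect of the player itself, and it separately predicts the outcome — a classic confounder. We must compare within bowling type levels.
Within each level — spin: 58.6% vs 47.1%; pace: 33.5% vs 26.6% — Patel is higher every time.

stratified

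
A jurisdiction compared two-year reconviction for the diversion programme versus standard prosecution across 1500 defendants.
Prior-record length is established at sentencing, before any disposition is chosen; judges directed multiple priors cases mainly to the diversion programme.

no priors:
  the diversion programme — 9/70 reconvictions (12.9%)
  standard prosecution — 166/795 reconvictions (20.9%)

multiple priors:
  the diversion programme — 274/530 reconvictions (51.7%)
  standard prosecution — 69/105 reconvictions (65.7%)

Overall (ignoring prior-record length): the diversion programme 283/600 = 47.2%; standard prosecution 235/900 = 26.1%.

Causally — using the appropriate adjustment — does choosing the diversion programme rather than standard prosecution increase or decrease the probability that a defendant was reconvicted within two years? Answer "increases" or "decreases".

decreases

Within every prior-record length level the diversion programme has the lower rate, yet pooled standard prosecution does — Simpson's reversal.
The imbalance in prior-record length arose from how defendants were allocated, not from anything the disposition did; and prior-record length independently affects the outcome. The pooled gap is confounded — condition on prior-record length.
Within each level — no priors: 12.9% vs 20.9%; multiple priors: 51.7% vs 65.7% — the diversion programme is lower every time.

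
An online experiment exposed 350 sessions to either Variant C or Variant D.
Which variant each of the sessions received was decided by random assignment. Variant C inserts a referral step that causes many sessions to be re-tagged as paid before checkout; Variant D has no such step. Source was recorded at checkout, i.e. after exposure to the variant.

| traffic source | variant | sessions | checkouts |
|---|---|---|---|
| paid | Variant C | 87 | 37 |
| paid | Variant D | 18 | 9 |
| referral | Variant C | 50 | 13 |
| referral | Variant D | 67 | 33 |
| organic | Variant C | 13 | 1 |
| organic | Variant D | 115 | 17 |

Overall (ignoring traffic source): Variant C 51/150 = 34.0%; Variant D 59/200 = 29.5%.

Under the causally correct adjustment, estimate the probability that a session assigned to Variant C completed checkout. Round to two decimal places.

0.34

Because the variant influences traffic source, traffic source is a post-treatment mediator, not a confounder. Stratifying on it would bias the estimate; the causal effect is the crude pooled difference.
So P(outcome | do(Variant C)) is just the pooled rate for Variant C: 51/150 = 0.340.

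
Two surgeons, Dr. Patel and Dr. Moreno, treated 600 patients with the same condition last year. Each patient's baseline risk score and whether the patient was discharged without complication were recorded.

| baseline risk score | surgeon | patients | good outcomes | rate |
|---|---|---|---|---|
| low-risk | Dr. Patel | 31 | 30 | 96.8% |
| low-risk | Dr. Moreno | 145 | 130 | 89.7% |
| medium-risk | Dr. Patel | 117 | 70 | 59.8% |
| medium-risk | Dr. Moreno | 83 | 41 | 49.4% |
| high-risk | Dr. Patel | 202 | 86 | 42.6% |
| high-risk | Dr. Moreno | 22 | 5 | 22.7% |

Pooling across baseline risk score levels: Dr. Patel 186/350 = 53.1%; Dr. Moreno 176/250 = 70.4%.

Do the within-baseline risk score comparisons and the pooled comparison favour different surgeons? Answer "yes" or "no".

yes

Within each baseline risk score level (low-risk 96.8% vs 89.7%; medium-risk 59.8% vs 49.4%; high-risk 42.6% vs 22.7%), Dr. Patel has the higher rate every time. Pooled: 53.1% vs 70.4% — Dr. Moreno has the higher rate overall. The two comparisons disagree.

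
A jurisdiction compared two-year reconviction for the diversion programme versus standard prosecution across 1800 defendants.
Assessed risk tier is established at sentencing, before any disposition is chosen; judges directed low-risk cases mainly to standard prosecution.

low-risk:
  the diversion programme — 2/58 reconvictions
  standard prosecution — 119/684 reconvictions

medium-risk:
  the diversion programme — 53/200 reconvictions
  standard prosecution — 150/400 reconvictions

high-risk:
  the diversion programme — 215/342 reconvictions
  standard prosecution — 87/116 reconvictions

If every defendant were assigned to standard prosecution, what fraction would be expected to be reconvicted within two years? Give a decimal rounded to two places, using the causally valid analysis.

0.39

The stratified and pooled comparisons disagree (the diversion programme wins within each assessed risk tier; standard prosecution wins overall), so the answer turns on the causal role of assessed risk tier.
Assessed risk tier satisfies the back-door criterion: it is not a descendant of the disposition, and it blocks the spurious path from disposition to outcome. Adjusting for it (i.e., using the within-assessed risk tier rates) gives the causal effect.
Standardising standard prosecution to the population assessed risk tier mix: 0.412·119/684 + 0.333·150/400 + 0.254·87/116 = 0.388.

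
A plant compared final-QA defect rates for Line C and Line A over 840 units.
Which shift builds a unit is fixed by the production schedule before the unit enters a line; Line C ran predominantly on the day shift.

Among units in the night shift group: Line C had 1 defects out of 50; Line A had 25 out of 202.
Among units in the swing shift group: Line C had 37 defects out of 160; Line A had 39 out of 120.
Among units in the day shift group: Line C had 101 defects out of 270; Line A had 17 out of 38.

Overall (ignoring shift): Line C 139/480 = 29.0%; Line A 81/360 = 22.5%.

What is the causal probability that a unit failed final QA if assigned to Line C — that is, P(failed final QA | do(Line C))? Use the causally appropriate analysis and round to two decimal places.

Nothing the line does changes shift; the imbalance is an allocation artefact. With shift also predicting the outcome, the pooled figure is confounded, and the within-stratum comparison is the causal one.
Standardising Line C to the population shift mix: 0.300·1/50 + 0.333·37/160 + 0.367·101/270 = 0.220.

0.22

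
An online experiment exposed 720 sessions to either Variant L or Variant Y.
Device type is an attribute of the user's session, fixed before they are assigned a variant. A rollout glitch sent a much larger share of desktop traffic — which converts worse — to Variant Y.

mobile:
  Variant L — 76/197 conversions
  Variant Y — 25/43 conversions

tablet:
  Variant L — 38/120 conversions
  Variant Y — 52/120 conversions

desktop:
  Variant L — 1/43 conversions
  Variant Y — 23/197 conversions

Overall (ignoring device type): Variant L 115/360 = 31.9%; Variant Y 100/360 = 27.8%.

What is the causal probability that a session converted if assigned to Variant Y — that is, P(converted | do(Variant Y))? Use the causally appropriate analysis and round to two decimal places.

Device type is set before the variant has any effect — it is not caused by the variant — and it independently drives the outcome. That makes it a confounder, so the causal comparison is within device type levels.
Standardising Variant Y to the population device type mix: 0.333·25/43 + 0.333·52/120 + 0.333·23/197 = 0.377.

0.38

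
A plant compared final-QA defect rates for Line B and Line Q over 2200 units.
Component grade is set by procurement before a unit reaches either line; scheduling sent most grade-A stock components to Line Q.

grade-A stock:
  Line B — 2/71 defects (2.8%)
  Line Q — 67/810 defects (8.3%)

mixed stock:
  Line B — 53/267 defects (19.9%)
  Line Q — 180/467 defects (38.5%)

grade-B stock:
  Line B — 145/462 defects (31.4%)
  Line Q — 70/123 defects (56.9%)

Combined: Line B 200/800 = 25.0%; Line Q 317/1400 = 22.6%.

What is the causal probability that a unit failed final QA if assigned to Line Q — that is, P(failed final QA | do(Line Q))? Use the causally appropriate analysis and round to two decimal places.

Component grade is set before the line has any effect — it is not caused by the line — and it independently drives the outcome. That makes it a confounder, so the causal comparison is within component grade levels.
Standardising Line Q to the population component grade mix: 0.400·67/810 + 0.334·180/467 + 0.266·70/123 = 0.313.

0.31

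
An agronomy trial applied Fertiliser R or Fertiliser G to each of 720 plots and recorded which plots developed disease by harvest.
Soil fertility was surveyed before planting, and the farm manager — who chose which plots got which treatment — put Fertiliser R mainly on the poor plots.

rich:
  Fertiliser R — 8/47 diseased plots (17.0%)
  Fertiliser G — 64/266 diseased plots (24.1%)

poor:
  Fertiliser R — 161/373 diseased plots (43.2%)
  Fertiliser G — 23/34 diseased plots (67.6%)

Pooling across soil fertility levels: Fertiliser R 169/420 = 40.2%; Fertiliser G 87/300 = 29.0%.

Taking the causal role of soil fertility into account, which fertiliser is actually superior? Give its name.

The imbalance in soil fertility arose from how plots were allocated, not from anything the fertiliser did; and soil fertility independently affects the outcome. The pooled gap is confounded — condition on soil fertility.
Within each level — rich: 17.0% vs 24.1%; poor: 43.2% vs 67.6% — Fertiliser R is lower every time.

Fertiliser R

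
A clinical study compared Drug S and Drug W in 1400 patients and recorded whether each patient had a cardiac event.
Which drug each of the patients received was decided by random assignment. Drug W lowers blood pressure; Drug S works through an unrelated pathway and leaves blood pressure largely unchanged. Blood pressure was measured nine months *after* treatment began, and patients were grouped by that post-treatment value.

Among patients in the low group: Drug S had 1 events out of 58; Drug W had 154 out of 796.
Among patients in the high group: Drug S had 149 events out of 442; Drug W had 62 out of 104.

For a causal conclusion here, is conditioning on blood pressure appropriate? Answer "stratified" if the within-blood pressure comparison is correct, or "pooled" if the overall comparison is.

pooled

Because the drug influences blood pressure, blood pressure is a post-treatment mediator, not a confounder. Stratifying on it would bias the estimate; the causal effect is the crude pooled difference.
Pooled: Drug S 30.0% vs Drug W 24.0%; Drug W is lower overall.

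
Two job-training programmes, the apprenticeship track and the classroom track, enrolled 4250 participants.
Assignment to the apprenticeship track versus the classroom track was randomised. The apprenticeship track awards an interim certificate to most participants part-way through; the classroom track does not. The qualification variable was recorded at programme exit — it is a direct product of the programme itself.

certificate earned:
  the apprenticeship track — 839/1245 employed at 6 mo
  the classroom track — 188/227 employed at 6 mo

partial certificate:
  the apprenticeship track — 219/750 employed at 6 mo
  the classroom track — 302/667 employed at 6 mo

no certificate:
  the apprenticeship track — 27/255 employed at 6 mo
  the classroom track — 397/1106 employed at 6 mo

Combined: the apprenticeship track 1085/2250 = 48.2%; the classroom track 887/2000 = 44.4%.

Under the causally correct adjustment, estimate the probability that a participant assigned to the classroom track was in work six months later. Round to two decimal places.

The stratified and pooled comparisons disagree (the classroom track wins within each qualification attained during the programme; the apprenticeship track wins overall), so the answer turns on the causal role of qualification attained during the programme.
Qualification attained during the programme lies on the pathway programme → qualification attained during the programme → outcome, so adjusting for it blocks the indirect effect. For the total causal effect of programme, use the unadjusted pooled rates.
So P(outcome | do(the classroom track)) is just the pooled rate for the classroom track: 887/2000 = 0.444.

0.44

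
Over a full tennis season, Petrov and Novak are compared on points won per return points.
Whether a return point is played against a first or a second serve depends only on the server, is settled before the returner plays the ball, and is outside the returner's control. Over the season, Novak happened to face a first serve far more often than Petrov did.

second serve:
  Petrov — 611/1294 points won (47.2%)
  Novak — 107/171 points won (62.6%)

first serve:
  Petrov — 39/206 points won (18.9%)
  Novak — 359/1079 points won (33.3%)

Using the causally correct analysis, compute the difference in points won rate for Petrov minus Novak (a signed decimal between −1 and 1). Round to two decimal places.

-0.15

Within every serve type level Novak has the higher rate, yet pooled Petrov does — Simpson's reversal.
Nothing the player does changes serve type; the imbalance is an allocation artefact. With serve type also predicting the outcome, the pooled figure is confounded, and the within-stratum comparison is the causal one.
Adjusting over the population distribution of serve type: 0.533·(0.472−0.626) + 0.467·(0.189−0.333) = -0.149.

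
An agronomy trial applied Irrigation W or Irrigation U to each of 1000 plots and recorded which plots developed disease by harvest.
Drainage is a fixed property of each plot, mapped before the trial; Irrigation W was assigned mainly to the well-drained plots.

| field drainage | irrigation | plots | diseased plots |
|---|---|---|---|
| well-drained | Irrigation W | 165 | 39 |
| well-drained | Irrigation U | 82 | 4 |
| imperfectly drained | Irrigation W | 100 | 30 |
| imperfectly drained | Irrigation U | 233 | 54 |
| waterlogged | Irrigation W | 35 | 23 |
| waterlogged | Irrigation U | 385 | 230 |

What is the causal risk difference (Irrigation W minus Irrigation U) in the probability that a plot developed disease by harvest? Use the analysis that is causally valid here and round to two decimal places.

Within every field drainage level Irrigation U has the lower rate, yet pooled Irrigation W does — Simpson's reversal.
Field drainage satisfies the back-door criterion: it is not a descendant of the irrigation, and it blocks the spurious path from irrigation to outcome. Adjusting for it (i.e., using the within-field drainage rates) gives the causal effect.
Adjusting over the population distribution of field drainage: 0.247·(0.236−0.049) + 0.333·(0.300−0.232) + 0.420·(0.657−0.597) = +0.094.

+0.09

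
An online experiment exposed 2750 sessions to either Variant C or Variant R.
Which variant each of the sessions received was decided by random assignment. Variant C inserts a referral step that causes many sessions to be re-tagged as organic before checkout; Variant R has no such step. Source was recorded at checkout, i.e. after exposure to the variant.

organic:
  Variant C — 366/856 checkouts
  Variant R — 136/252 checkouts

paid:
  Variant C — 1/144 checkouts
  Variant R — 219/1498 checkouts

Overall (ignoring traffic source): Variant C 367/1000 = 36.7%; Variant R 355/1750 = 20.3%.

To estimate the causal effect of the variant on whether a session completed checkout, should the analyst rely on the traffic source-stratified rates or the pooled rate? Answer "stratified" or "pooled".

The stratified and pooled comparisons disagree (Variant R wins within each traffic source; Variant C wins overall), so the answer turns on the causal role of traffic source.
Traffic source here is a post-treatment variable shaped by the variant; conditioning on it would introduce bias rather than remove it. The overall comparison is the causal one.
Pooled: Variant C 36.7% vs Variant R 20.3%; Variant C is higher overall.

pooled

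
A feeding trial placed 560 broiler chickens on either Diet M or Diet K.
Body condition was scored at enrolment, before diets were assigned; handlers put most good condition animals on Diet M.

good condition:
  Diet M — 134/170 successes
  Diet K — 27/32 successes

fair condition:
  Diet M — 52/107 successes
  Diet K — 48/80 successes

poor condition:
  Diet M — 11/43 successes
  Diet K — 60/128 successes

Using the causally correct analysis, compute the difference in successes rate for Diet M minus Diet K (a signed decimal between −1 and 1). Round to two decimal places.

-0.12

Within every starting body condition level Diet K has the higher rate, yet pooled Diet M does — Simpson's reversal.
The imbalance in starting body condition arose from how broiler chickens were allocated, not from anything the diet did; and starting body condition independently affects the outcome. The pooled gap is confounded — condition on starting body condition.
Adjusting over the population distribution of starting body condition: 0.361·(0.788−0.844) + 0.334·(0.486−0.600) + 0.305·(0.256−0.469) = -0.123.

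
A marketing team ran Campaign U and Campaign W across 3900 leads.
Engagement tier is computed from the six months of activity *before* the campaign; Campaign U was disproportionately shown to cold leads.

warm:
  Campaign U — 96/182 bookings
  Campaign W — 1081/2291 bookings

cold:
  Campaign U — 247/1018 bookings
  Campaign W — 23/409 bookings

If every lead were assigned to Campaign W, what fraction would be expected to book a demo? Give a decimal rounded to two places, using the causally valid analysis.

0.32

Campaign U is higher inside every engagement tier stratum but Campaign W is higher in aggregate. Whether to stratify depends on how engagement tier relates to the campaign.
Engagement tier differs across campaigns for reasons unrelated to any effect of the campaign itself, and it separately predicts the outcome — a classic confounder. We must compare within engagement tier levels.
Standardising Campaign W to the population engagement tier mix: 0.634·1081/2291 + 0.366·23/409 = 0.320.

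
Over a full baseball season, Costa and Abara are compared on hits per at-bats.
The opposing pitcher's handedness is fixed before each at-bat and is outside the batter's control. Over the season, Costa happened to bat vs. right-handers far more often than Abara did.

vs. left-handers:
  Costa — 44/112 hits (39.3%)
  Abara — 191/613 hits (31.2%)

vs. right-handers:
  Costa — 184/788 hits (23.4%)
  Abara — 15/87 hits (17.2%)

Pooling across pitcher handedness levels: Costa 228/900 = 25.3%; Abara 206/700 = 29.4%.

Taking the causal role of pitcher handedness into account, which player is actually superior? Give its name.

The stratified and pooled comparisons disagree (Costa wins within each pitcher handedness; Abara wins overall), so the answer turns on the causal role of pitcher handedness.
Pitcher handedness satisfies the back-door criterion: it is not a descendant of the player, and it blocks the spurious path from player to outcome. Adjusting for it (i.e., using the within-pitcher handedness rates) gives the causal effect.
Within each level — vs. left-handers: 39.3% vs 31.2%; vs. right-handers: 23.4% vs 17.2% — Costa is higher every time.

Costa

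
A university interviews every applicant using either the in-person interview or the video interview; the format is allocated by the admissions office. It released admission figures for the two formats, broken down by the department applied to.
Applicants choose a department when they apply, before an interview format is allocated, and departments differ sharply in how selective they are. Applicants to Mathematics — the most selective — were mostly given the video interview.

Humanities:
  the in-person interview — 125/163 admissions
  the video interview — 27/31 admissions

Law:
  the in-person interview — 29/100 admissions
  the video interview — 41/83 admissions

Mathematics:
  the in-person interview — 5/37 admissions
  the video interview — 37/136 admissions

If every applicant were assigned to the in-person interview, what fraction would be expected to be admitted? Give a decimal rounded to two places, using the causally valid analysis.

the video interview is higher inside every department stratum but the in-person interview is higher in aggregate. Whether to stratify depends on how department relates to the interview format.
The imbalance in department arose from how applicants were allocated, not from anything the interview format did; and department independently affects the outcome. The pooled gap is confounded — condition on department.
Standardising the in-person interview to the population department mix: 0.353·125/163 + 0.333·29/100 + 0.315·5/37 = 0.409.

0.41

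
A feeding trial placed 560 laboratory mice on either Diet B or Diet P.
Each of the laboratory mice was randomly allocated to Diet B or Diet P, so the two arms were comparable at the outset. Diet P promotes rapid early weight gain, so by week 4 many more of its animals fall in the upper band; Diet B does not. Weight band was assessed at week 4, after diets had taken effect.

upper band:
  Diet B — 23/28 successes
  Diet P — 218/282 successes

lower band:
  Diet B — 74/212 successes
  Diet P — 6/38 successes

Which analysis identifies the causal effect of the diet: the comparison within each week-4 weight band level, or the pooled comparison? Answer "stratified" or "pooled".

pooled

Stratifying would compare diets among laboratory mice the diets themselves sorted into week-4 weight band groups — a form of selection on an intermediate. The unconditioned pooled rates give the total causal effect.
Pooled: Diet B 40.4% vs Diet P 70.0%; Diet P is higher overall.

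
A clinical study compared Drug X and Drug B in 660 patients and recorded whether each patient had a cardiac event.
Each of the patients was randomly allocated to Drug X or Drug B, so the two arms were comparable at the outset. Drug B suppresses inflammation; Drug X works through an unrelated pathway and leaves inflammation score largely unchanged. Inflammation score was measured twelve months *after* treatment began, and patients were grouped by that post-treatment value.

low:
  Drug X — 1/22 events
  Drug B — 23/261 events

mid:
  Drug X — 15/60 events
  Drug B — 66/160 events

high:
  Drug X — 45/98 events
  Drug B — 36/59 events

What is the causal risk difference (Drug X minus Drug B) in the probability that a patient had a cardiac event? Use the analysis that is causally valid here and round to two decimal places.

Inflammation score here is a post-treatment variable shaped by the drug; conditioning on it would introduce bias rather than remove it. The overall comparison is the causal one.
The causal difference is the pooled difference: 0.339 − 0.260 = +0.078.

+0.08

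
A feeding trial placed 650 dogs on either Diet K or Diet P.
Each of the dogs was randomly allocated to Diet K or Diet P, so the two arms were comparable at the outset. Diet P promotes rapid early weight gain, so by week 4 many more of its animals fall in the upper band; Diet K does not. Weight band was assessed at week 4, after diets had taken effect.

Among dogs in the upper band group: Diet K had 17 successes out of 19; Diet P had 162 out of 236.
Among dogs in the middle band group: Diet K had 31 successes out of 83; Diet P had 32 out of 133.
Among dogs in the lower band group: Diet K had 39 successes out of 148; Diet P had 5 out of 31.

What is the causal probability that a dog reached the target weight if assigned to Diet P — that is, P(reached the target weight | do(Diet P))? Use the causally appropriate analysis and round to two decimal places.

0.50

Stratifying would compare diets among dogs the diets themselves sorted into week-4 weight band groups — a form of selection on an intermediate. The unconditioned pooled rates give the total causal effect.
So P(outcome | do(Diet P)) is just the pooled rate for Diet P: 199/400 = 0.497.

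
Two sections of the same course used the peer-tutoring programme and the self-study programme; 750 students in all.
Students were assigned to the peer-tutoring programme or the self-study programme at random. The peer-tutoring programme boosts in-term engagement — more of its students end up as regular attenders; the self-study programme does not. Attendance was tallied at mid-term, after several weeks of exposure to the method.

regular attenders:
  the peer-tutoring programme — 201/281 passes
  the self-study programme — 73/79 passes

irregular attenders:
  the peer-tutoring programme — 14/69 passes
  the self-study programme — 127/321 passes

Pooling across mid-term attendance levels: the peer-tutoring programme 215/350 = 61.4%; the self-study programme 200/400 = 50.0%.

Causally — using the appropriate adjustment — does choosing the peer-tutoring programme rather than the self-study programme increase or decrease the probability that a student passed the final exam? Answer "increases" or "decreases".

increases

The stratified and pooled comparisons disagree (the self-study programme wins within each mid-term attendance; the peer-tutoring programme wins overall), so the answer turns on the causal role of mid-term attendance.
Because the teaching method influences mid-term attendance, mid-term attendance is a post-treatment mediator, not a confounder. Stratifying on it would bias the estimate; the causal effect is the crude pooled difference.
Pooled: the peer-tutoring programme 61.4% vs the self-study programme 50.0%; the peer-tutoring programme is higher overall.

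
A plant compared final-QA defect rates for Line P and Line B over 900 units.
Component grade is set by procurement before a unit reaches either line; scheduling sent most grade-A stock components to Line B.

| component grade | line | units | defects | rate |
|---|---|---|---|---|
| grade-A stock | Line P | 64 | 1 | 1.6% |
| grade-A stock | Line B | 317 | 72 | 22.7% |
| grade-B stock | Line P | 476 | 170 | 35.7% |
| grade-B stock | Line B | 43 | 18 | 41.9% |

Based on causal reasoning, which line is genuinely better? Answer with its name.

Line P

Here component grade is a common cause — it drives both which line a case falls under and the outcome. The crude comparison mixes populations; the stratum-specific rates are the causally relevant ones.
Within each level — grade-A stock: 1.6% vs 22.7%; grade-B stock: 35.7% vs 41.9% — Line P is lower every time.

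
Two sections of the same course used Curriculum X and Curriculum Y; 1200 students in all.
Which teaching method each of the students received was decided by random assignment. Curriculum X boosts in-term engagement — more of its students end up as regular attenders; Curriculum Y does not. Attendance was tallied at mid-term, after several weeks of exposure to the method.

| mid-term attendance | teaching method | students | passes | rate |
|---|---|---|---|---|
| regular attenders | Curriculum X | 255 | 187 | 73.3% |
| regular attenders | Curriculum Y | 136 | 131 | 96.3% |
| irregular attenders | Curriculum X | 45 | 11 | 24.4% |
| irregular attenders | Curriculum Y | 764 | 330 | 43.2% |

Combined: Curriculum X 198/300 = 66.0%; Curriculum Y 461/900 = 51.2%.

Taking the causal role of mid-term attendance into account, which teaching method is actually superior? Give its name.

Mid-term attendance is downstream of the teaching method. One should not condition on a consequence of treatment, so the overall rates are the right comparison.
Pooled: Curriculum X 66.0% vs Curriculum Y 51.2%; Curriculum X is higher overall.

Curriculum X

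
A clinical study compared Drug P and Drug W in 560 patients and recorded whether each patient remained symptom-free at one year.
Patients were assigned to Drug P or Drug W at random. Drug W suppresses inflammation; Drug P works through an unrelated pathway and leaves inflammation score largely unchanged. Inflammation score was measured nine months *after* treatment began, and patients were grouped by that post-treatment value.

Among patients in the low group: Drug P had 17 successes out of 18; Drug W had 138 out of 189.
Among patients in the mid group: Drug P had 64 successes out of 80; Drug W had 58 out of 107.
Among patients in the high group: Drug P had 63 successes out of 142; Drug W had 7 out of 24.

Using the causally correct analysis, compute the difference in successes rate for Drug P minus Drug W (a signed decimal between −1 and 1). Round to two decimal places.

The inflammation score-specific comparison favours Drug P throughout, but the pooled figures favour Drug W. The question is whether to condition on inflammation score.
Inflammation score lies on the pathway drug → inflammation score → outcome, so adjusting for it blocks the indirect effect. For the total causal effect of drug, use the unadjusted pooled rates.
The causal difference is the pooled difference: 0.600 − 0.634 = -0.034.

-0.03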